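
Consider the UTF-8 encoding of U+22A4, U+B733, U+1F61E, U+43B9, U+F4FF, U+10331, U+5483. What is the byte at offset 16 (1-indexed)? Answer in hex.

1-indexed offset 16 is 0-indexed offset 15.
U+22A4 → 3-byte form E2 8A A4 at offsets 0–2.
U+B733 → 3-byte form EB 9C B3 at offsets 3–5.
U+1F61E → 4-byte form F0 9F 98 9E at offsets 6–9.
U+43B9 → 3-byte form E4 8E B9 at offsets 10–12.
U+F4FF → 3-byte form EF 93 BF at offsets 13–15.
Offset 15 falls in char 5's range; it's byte 3 of EF 93 BF = 0xBF.

0xBF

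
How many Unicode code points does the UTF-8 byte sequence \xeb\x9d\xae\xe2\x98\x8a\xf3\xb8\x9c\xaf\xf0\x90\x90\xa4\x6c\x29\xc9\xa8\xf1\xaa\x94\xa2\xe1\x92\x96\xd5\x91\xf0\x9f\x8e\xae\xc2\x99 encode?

Byte at offset 0: 0xEB = 11101011 → 3-byte char (#1). Advance 3.
Byte at offset 3: 0xE2 = 11100010 → 3-byte char (#2). Advance 3.
Byte at offset 6: 0xF3 = 11110011 → 4-byte char (#3). Advance 4.
Byte at offset 10: 0xF0 = 11110000 → 4-byte char (#4). Advance 4.
Byte at offset 14: 0x6C = 01101100 → 1-byte char (#5). Advance 1.
Byte at offset 15: 0x29 = 00101001 → 1-byte char (#6). Advance 1.
Byte at offset 16: 0xC9 = 11001001 → 2-byte char (#7). Advance 2.
Byte at offset 18: 0xF1 = 11110001 → 4-byte char (#8). Advance 4.
Byte at offset 22: 0xE1 = 11100001 → 3-byte char (#9). Advance 3.
Byte at offset 25: 0xD5 = 11010101 → 2-byte char (#10). Advance 2.
Byte at offset 27: 0xF0 = 11110000 → 4-byte char (#11). Advance 4.
Byte at offset 31: 0xC2 = 11000010 → 2-byte char (#12). Advance 2.
Reached end at offset 33 after 12 code points.

12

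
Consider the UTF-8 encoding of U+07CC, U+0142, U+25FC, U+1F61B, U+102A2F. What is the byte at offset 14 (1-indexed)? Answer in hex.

1-indexed offset 14 is 0-indexed offset 13.
U+07CC → 2-byte form DF 8C at offsets 0–1.
U+0142 → 2-byte form C5 82 at offsets 2–3.
U+25FC → 3-byte form E2 97 BC at offsets 4–6.
U+1F61B → 4-byte form F0 9F 98 9B at offsets 7–10.
U+102A2F → 4-byte form F4 82 A8 AF at offsets 11–14.
Offset 13 falls in char 5's range; it's byte 3 of F4 82 A8 AF = 0xA8.

0xA8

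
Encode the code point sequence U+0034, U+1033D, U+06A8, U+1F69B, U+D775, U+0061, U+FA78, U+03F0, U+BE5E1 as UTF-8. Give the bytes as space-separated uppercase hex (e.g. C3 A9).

U+0034: 1-byte form → 34.
U+1033D: 4-byte form → F0 90 8C BD.
U+06A8: 2-byte form → DA A8.
U+1F69B: 4-byte form → F0 9F 9A 9B.
U+D775: 3-byte form → ED 9D B5.
U+0061: 1-byte form → 61.
U+FA78: 3-byte form → EF A9 B8.
U+03F0: 2-byte form → CF B0.
U+BE5E1: 4-byte form → F2 BE 97 A1.
Concatenated (24 bytes): 34 F0 90 8C BD DA A8 F0 9F 9A 9B ED 9D B5 61 EF A9 B8 CF B0 F2 BE 97 A1.

34 F0 90 8C BD DA A8 F0 9F 9A 9B ED 9D B5 61 EF A9 B8 CF B0 F2 BE 97 A1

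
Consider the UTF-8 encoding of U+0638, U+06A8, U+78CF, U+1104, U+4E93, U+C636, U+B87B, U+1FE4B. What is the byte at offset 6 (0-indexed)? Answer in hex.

0x8F

U+0638 → 2-byte form D8 B8 at offsets 0–1.
U+06A8 → 2-byte form DA A8 at offsets 2–3.
U+78CF → 3-byte form E7 A3 8F at offsets 4–6.
Offset 6 falls in char 3's range; it's byte 3 of E7 A3 8F = 0x8F.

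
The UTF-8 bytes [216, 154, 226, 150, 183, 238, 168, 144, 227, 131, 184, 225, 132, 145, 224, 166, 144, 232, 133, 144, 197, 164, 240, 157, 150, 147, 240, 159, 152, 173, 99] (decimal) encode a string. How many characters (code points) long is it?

11

Byte at offset 0: 0xD8 = 11011000 → 2-byte char (#1). Advance 2.
Byte at offset 2: 0xE2 = 11100010 → 3-byte char (#2). Advance 3.
Byte at offset 5: 0xEE = 11101110 → 3-byte char (#3). Advance 3.
Byte at offset 8: 0xE3 = 11100011 → 3-byte char (#4). Advance 3.
Byte at offset 11: 0xE1 = 11100001 → 3-byte char (#5). Advance 3.
Byte at offset 14: 0xE0 = 11100000 → 3-byte char (#6). Advance 3.
Byte at offset 17: 0xE8 = 11101000 → 3-byte char (#7). Advance 3.
Byte at offset 20: 0xC5 = 11000101 → 2-byte char (#8). Advance 2.
Byte at offset 22: 0xF0 = 11110000 → 4-byte char (#9). Advance 4.
Byte at offset 26: 0xF0 = 11110000 → 4-byte char (#10). Advance 4.
Byte at offset 30: 0x63 = 01100011 → 1-byte char (#11). Advance 1.
Reached end at offset 31 after 11 code points.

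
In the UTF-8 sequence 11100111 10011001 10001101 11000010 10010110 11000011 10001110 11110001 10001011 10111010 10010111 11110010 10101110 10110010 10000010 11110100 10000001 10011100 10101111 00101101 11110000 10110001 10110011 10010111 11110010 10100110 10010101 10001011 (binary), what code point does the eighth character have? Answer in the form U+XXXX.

U+31CD7

Offset 0: leading byte 0xE7 = 11100111 → 3-byte char #1 = E7 99 8D.
Offset 3: leading byte 0xC2 = 11000010 → 2-byte char #2 = C2 96.
Offset 5: leading byte 0xC3 = 11000011 → 2-byte char #3 = C3 8E.
Offset 7: leading byte 0xF1 = 11110001 → 4-byte char #4 = F1 8B BA 97.
Offset 11: leading byte 0xF2 = 11110010 → 4-byte char #5 = F2 AE B2 82.
Offset 15: leading byte 0xF4 = 11110100 → 4-byte char #6 = F4 81 9C AF.
Offset 19: leading byte 0x2D = 00101101 → 1-byte char #7 = 2D.
Offset 20: leading byte 0xF0 = 11110000 → 4-byte char #8 = F0 B1 B3 97.
Leading byte 0xF0 = 11110000 matches 11110xxx → 4-byte sequence.
Byte 1: 0xF0 = 11110000, payload 000 (3 bits).
Byte 2: 0xB1 = 10110001 (10xxxxxx ✓), payload 110001.
Byte 3: 0xB3 = 10110011 (10xxxxxx ✓), payload 110011.
Byte 4: 0x97 = 10010111 (10xxxxxx ✓), payload 010111.
Concatenate: 000110001110011010111 = 0x31CD7 (21 bits → U+31CD7).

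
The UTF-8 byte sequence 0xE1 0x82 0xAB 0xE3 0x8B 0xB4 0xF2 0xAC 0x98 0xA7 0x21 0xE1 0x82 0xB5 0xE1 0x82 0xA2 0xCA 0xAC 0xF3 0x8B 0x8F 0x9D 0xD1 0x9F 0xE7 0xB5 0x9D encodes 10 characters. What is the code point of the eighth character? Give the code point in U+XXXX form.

Offset 0: leading byte 0xE1 = 11100001 → 3-byte char #1 = E1 82 AB.
Offset 3: leading byte 0xE3 = 11100011 → 3-byte char #2 = E3 8B B4.
Offset 6: leading byte 0xF2 = 11110010 → 4-byte char #3 = F2 AC 98 A7.
Offset 10: leading byte 0x21 = 00100001 → 1-byte char #4 = 21.
Offset 11: leading byte 0xE1 = 11100001 → 3-byte char #5 = E1 82 B5.
Offset 14: leading byte 0xE1 = 11100001 → 3-byte char #6 = E1 82 A2.
Offset 17: leading byte 0xCA = 11001010 → 2-byte char #7 = CA AC.
Offset 19: leading byte 0xF3 = 11110011 → 4-byte char #8 = F3 8B 8F 9D.
Leading byte 0xF3 = 11110011 matches 11110xxx → 4-byte sequence.
Byte 1: 0xF3 = 11110011, payload 011 (3 bits).
Byte 2: 0x8B = 10001011 (10xxxxxx ✓), payload 001011.
Byte 3: 0x8F = 10001111 (10xxxxxx ✓), payload 001111.
Byte 4: 0x9D = 10011101 (10xxxxxx ✓), payload 011101.
Concatenate: 011001011001111011101 = 0xCB3DD (21 bits → U+CB3DD).

U+CB3DD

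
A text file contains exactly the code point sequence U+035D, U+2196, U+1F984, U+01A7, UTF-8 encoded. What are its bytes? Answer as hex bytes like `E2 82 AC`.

CD 9D E2 86 96 F0 9F A6 84 C6 A7

U+035D: 2-byte form → CD 9D.
U+2196: 3-byte form → E2 86 96.
U+1F984: 4-byte form → F0 9F A6 84.
U+01A7: 2-byte form → C6 A7.
Concatenated (11 bytes): CD 9D E2 86 96 F0 9F A6 84 C6 A7.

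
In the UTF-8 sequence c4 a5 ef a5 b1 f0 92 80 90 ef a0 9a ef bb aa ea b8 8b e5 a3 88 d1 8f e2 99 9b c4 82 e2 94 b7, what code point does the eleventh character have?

Offset 0: leading byte 0xC4 = 11000100 → 2-byte char #1 = C4 A5.
Offset 2: leading byte 0xEF = 11101111 → 3-byte char #2 = EF A5 B1.
Offset 5: leading byte 0xF0 = 11110000 → 4-byte char #3 = F0 92 80 90.
Offset 9: leading byte 0xEF = 11101111 → 3-byte char #4 = EF A0 9A.
Offset 12: leading byte 0xEF = 11101111 → 3-byte char #5 = EF BB AA.
Offset 15: leading byte 0xEA = 11101010 → 3-byte char #6 = EA B8 8B.
Offset 18: leading byte 0xE5 = 11100101 → 3-byte char #7 = E5 A3 88.
Offset 21: leading byte 0xD1 = 11010001 → 2-byte char #8 = D1 8F.
Offset 23: leading byte 0xE2 = 11100010 → 3-byte char #9 = E2 99 9B.
Offset 26: leading byte 0xC4 = 11000100 → 2-byte char #10 = C4 82.
Offset 28: leading byte 0xE2 = 11100010 → 3-byte char #11 = E2 94 B7.
Leading byte 0xE2 = 11100010 matches 1110xxxx → 3-byte sequence.
Byte 1: 0xE2 = 11100010, payload 0010 (4 bits).
Byte 2: 0x94 = 10010100 (10xxxxxx ✓), payload 010100.
Byte 3: 0xB7 = 10110111 (10xxxxxx ✓), payload 110111.
Concatenate: 0010010100110111 = 0x2537 (16 bits → U+2537).

U+2537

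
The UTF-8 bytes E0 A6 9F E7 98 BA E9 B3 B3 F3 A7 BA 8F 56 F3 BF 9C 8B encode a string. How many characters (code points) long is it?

6

Byte at offset 0: 0xE0 = 11100000 → 3-byte char (#1). Advance 3.
Byte at offset 3: 0xE7 = 11100111 → 3-byte char (#2). Advance 3.
Byte at offset 6: 0xE9 = 11101001 → 3-byte char (#3). Advance 3.
Byte at offset 9: 0xF3 = 11110011 → 4-byte char (#4). Advance 4.
Byte at offset 13: 0x56 = 01010110 → 1-byte char (#5). Advance 1.
Byte at offset 14: 0xF3 = 11110011 → 4-byte char (#6). Advance 4.
Reached end at offset 18 after 6 code points.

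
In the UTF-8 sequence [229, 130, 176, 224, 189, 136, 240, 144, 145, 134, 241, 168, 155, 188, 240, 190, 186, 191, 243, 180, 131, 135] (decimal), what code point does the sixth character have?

Offset 0: leading byte 0xE5 = 11100101 → 3-byte char #1 = E5 82 B0.
Offset 3: leading byte 0xE0 = 11100000 → 3-byte char #2 = E0 BD 88.
Offset 6: leading byte 0xF0 = 11110000 → 4-byte char #3 = F0 90 91 86.
Offset 10: leading byte 0xF1 = 11110001 → 4-byte char #4 = F1 A8 9B BC.
Offset 14: leading byte 0xF0 = 11110000 → 4-byte char #5 = F0 BE BA BF.
Offset 18: leading byte 0xF3 = 11110011 → 4-byte char #6 = F3 B4 83 87.
Leading byte 0xF3 = 11110011 matches 11110xxx → 4-byte sequence.
Byte 1: 0xF3 = 11110011, payload 011 (3 bits).
Byte 2: 0xB4 = 10110100 (10xxxxxx ✓), payload 110100.
Byte 3: 0x83 = 10000011 (10xxxxxx ✓), payload 000011.
Byte 4: 0x87 = 10000111 (10xxxxxx ✓), payload 000111.
Concatenate: 011110100000011000111 = 0xF40C7 (21 bits → U+F40C7).

U+F40C7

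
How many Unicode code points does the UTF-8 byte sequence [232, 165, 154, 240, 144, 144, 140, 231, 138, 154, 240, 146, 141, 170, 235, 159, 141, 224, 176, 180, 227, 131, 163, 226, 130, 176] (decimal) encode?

8

Byte at offset 0: 0xE8 = 11101000 → 3-byte char (#1). Advance 3.
Byte at offset 3: 0xF0 = 11110000 → 4-byte char (#2). Advance 4.
Byte at offset 7: 0xE7 = 11100111 → 3-byte char (#3). Advance 3.
Byte at offset 10: 0xF0 = 11110000 → 4-byte char (#4). Advance 4.
Byte at offset 14: 0xEB = 11101011 → 3-byte char (#5). Advance 3.
Byte at offset 17: 0xE0 = 11100000 → 3-byte char (#6). Advance 3.
Byte at offset 20: 0xE3 = 11100011 → 3-byte char (#7). Advance 3.
Byte at offset 23: 0xE2 = 11100010 → 3-byte char (#8). Advance 3.
Reached end at offset 26 after 8 code points.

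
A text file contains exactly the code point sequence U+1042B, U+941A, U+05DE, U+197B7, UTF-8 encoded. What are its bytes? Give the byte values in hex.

F0 90 90 AB E9 90 9A D7 9E F0 99 9E B7

U+1042B: 4-byte form → F0 90 90 AB.
U+941A: 3-byte form → E9 90 9A.
U+05DE: 2-byte form → D7 9E.
U+197B7: 4-byte form → F0 99 9E B7.
Concatenated (13 bytes): F0 90 90 AB E9 90 9A D7 9E F0 99 9E B7.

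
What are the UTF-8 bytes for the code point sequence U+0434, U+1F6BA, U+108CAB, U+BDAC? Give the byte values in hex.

D0 B4 F0 9F 9A BA F4 88 B2 AB EB B6 AC

U+0434: 2-byte form → D0 B4.
U+1F6BA: 4-byte form → F0 9F 9A BA.
U+108CAB: 4-byte form → F4 88 B2 AB.
U+BDAC: 3-byte form → EB B6 AC.
Concatenated (13 bytes): D0 B4 F0 9F 9A BA F4 88 B2 AB EB B6 AC.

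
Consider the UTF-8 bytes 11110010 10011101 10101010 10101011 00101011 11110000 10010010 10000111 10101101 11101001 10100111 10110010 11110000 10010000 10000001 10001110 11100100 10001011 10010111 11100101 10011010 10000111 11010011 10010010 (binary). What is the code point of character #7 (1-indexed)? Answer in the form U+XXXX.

Offset 0: leading byte 0xF2 = 11110010 → 4-byte char #1 = F2 9D AA AB.
Offset 4: leading byte 0x2B = 00101011 → 1-byte char #2 = 2B.
Offset 5: leading byte 0xF0 = 11110000 → 4-byte char #3 = F0 92 87 AD.
Offset 9: leading byte 0xE9 = 11101001 → 3-byte char #4 = E9 A7 B2.
Offset 12: leading byte 0xF0 = 11110000 → 4-byte char #5 = F0 90 81 8E.
Offset 16: leading byte 0xE4 = 11100100 → 3-byte char #6 = E4 8B 97.
Offset 19: leading byte 0xE5 = 11100101 → 3-byte char #7 = E5 9A 87.
Leading byte 0xE5 = 11100101 matches 1110xxxx → 3-byte sequence.
Byte 1: 0xE5 = 11100101, payload 0101 (4 bits).
Byte 2: 0x9A = 10011010 (10xxxxxx ✓), payload 011010.
Byte 3: 0x87 = 10000111 (10xxxxxx ✓), payload 000111.
Concatenate: 0101011010000111 = 0x5687 (16 bits → U+5687).

U+5687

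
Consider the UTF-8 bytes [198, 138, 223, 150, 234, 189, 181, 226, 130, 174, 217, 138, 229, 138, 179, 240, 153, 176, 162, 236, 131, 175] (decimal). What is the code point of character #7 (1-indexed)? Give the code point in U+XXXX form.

U+19C22

Offset 0: leading byte 0xC6 = 11000110 → 2-byte char #1 = C6 8A.
Offset 2: leading byte 0xDF = 11011111 → 2-byte char #2 = DF 96.
Offset 4: leading byte 0xEA = 11101010 → 3-byte char #3 = EA BD B5.
Offset 7: leading byte 0xE2 = 11100010 → 3-byte char #4 = E2 82 AE.
Offset 10: leading byte 0xD9 = 11011001 → 2-byte char #5 = D9 8A.
Offset 12: leading byte 0xE5 = 11100101 → 3-byte char #6 = E5 8A B3.
Offset 15: leading byte 0xF0 = 11110000 → 4-byte char #7 = F0 99 B0 A2.
Leading byte 0xF0 = 11110000 matches 11110xxx → 4-byte sequence.
Byte 1: 0xF0 = 11110000, payload 000 (3 bits).
Byte 2: 0x99 = 10011001 (10xxxxxx ✓), payload 011001.
Byte 3: 0xB0 = 10110000 (10xxxxxx ✓), payload 110000.
Byte 4: 0xA2 = 10100010 (10xxxxxx ✓), payload 100010.
Concatenate: 000011001110000100010 = 0x19C22 (21 bits → U+19C22).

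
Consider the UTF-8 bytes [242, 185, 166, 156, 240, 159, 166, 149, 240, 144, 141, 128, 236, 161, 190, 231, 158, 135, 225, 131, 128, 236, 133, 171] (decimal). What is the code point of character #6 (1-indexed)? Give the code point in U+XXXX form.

Offset 0: leading byte 0xF2 = 11110010 → 4-byte char #1 = F2 B9 A6 9C.
Offset 4: leading byte 0xF0 = 11110000 → 4-byte char #2 = F0 9F A6 95.
Offset 8: leading byte 0xF0 = 11110000 → 4-byte char #3 = F0 90 8D 80.
Offset 12: leading byte 0xEC = 11101100 → 3-byte char #4 = EC A1 BE.
Offset 15: leading byte 0xE7 = 11100111 → 3-byte char #5 = E7 9E 87.
Offset 18: leading byte 0xE1 = 11100001 → 3-byte char #6 = E1 83 80.
Leading byte 0xE1 = 11100001 matches 1110xxxx → 3-byte sequence.
Byte 1: 0xE1 = 11100001, payload 0001 (4 bits).
Byte 2: 0x83 = 10000011 (10xxxxxx ✓), payload 000011.
Byte 3: 0x80 = 10000000 (10xxxxxx ✓), payload 000000.
Concatenate: 0001000011000000 = 0x10C0 (16 bits → U+10C0).

U+10C0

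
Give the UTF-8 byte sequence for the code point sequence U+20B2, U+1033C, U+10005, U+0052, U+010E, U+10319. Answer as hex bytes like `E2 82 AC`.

U+20B2: 3-byte form → E2 82 B2.
U+1033C: 4-byte form → F0 90 8C BC.
U+10005: 4-byte form → F0 90 80 85.
U+0052: 1-byte form → 52.
U+010E: 2-byte form → C4 8E.
U+10319: 4-byte form → F0 90 8C 99.
Concatenated (18 bytes): E2 82 B2 F0 90 8C BC F0 90 80 85 52 C4 8E F0 90 8C 99.

E2 82 B2 F0 90 8C BC F0 90 80 85 52 C4 8E F0 90 8C 99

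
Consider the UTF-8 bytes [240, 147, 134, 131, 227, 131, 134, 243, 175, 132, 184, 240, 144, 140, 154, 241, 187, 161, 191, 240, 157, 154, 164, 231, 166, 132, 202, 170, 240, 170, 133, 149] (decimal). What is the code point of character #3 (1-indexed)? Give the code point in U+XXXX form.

Offset 0: leading byte 0xF0 = 11110000 → 4-byte char #1 = F0 93 86 83.
Offset 4: leading byte 0xE3 = 11100011 → 3-byte char #2 = E3 83 86.
Offset 7: leading byte 0xF3 = 11110011 → 4-byte char #3 = F3 AF 84 B8.
Leading byte 0xF3 = 11110011 matches 11110xxx → 4-byte sequence.
Byte 1: 0xF3 = 11110011, payload 011 (3 bits).
Byte 2: 0xAF = 10101111 (10xxxxxx ✓), payload 101111.
Byte 3: 0x84 = 10000100 (10xxxxxx ✓), payload 000100.
Byte 4: 0xB8 = 10111000 (10xxxxxx ✓), payload 111000.
Concatenate: 011101111000100111000 = 0xEF138 (21 bits → U+EF138).

U+EF138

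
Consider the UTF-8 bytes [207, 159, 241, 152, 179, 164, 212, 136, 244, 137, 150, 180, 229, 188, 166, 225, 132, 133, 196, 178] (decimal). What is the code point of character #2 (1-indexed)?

Offset 0: leading byte 0xCF = 11001111 → 2-byte char #1 = CF 9F.
Offset 2: leading byte 0xF1 = 11110001 → 4-byte char #2 = F1 98 B3 A4.
Leading byte 0xF1 = 11110001 matches 11110xxx → 4-byte sequence.
Byte 1: 0xF1 = 11110001, payload 001 (3 bits).
Byte 2: 0x98 = 10011000 (10xxxxxx ✓), payload 011000.
Byte 3: 0xB3 = 10110011 (10xxxxxx ✓), payload 110011.
Byte 4: 0xA4 = 10100100 (10xxxxxx ✓), payload 100100.
Concatenate: 001011000110011100100 = 0x58CE4 (21 bits → U+58CE4).

U+58CE4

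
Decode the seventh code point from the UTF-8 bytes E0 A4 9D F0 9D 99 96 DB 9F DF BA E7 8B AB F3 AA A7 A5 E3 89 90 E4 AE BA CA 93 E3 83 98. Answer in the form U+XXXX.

Offset 0: leading byte 0xE0 = 11100000 → 3-byte char #1 = E0 A4 9D.
Offset 3: leading byte 0xF0 = 11110000 → 4-byte char #2 = F0 9D 99 96.
Offset 7: leading byte 0xDB = 11011011 → 2-byte char #3 = DB 9F.
Offset 9: leading byte 0xDF = 11011111 → 2-byte char #4 = DF BA.
Offset 11: leading byte 0xE7 = 11100111 → 3-byte char #5 = E7 8B AB.
Offset 14: leading byte 0xF3 = 11110011 → 4-byte char #6 = F3 AA A7 A5.
Offset 18: leading byte 0xE3 = 11100011 → 3-byte char #7 = E3 89 90.
Leading byte 0xE3 = 11100011 matches 1110xxxx → 3-byte sequence.
Byte 1: 0xE3 = 11100011, payload 0011 (4 bits).
Byte 2: 0x89 = 10001001 (10xxxxxx ✓), payload 001001.
Byte 3: 0x90 = 10010000 (10xxxxxx ✓), payload 010000.
Concatenate: 0011001001010000 = 0x3250 (16 bits → U+3250).

U+3250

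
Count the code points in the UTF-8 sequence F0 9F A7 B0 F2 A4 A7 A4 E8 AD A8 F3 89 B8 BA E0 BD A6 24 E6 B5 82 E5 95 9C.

Byte at offset 0: 0xF0 = 11110000 → 4-byte char (#1). Advance 4.
Byte at offset 4: 0xF2 = 11110010 → 4-byte char (#2). Advance 4.
Byte at offset 8: 0xE8 = 11101000 → 3-byte char (#3). Advance 3.
Byte at offset 11: 0xF3 = 11110011 → 4-byte char (#4). Advance 4.
Byte at offset 15: 0xE0 = 11100000 → 3-byte char (#5). Advance 3.
Byte at offset 18: 0x24 = 00100100 → 1-byte char (#6). Advance 1.
Byte at offset 19: 0xE6 = 11100110 → 3-byte char (#7). Advance 3.
Byte at offset 22: 0xE5 = 11100101 → 3-byte char (#8). Advance 3.
Reached end at offset 25 after 8 code points.

8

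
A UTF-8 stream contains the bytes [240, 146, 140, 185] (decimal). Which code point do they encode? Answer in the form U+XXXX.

U+12339

Leading byte 0xF0 = 11110000 matches 11110xxx → 4-byte sequence.
Byte 1: 0xF0 = 11110000, payload 000 (3 bits).
Byte 2: 0x92 = 10010010 (10xxxxxx ✓), payload 010010.
Byte 3: 0x8C = 10001100 (10xxxxxx ✓), payload 001100.
Byte 4: 0xB9 = 10111001 (10xxxxxx ✓), payload 111001.
Concatenate: 000010010001100111001 = 0x12339 (21 bits → U+12339).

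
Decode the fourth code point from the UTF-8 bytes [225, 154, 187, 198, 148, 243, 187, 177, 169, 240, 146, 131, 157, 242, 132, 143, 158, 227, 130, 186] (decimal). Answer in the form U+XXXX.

Offset 0: leading byte 0xE1 = 11100001 → 3-byte char #1 = E1 9A BB.
Offset 3: leading byte 0xC6 = 11000110 → 2-byte char #2 = C6 94.
Offset 5: leading byte 0xF3 = 11110011 → 4-byte char #3 = F3 BB B1 A9.
Offset 9: leading byte 0xF0 = 11110000 → 4-byte char #4 = F0 92 83 9D.
Leading byte 0xF0 = 11110000 matches 11110xxx → 4-byte sequence.
Byte 1: 0xF0 = 11110000, payload 000 (3 bits).
Byte 2: 0x92 = 10010010 (10xxxxxx ✓), payload 010010.
Byte 3: 0x83 = 10000011 (10xxxxxx ✓), payload 000011.
Byte 4: 0x9D = 10011101 (10xxxxxx ✓), payload 011101.
Concatenate: 000010010000011011101 = 0x120DD (21 bits → U+120DD).

U+120DD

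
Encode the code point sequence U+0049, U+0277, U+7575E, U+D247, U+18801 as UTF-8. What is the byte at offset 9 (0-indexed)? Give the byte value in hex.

0x87

U+0049 → 1-byte form 49 at offsets 0–0.
U+0277 → 2-byte form C9 B7 at offsets 1–2.
U+7575E → 4-byte form F1 B5 9D 9E at offsets 3–6.
U+D247 → 3-byte form ED 89 87 at offsets 7–9.
Offset 9 falls in char 4's range; it's byte 3 of ED 89 87 = 0x87.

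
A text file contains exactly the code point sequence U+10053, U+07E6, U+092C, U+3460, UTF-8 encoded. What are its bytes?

F0 90 81 93 DF A6 E0 A4 AC E3 91 A0

U+10053: 4-byte form → F0 90 81 93.
U+07E6: 2-byte form → DF A6.
U+092C: 3-byte form → E0 A4 AC.
U+3460: 3-byte form → E3 91 A0.
Concatenated (12 bytes): F0 90 81 93 DF A6 E0 A4 AC E3 91 A0.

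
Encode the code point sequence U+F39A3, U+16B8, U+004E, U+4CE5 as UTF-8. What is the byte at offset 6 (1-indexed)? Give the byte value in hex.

0x9A

1-indexed offset 6 is 0-indexed offset 5.
U+F39A3 → 4-byte form F3 B3 A6 A3 at offsets 0–3.
U+16B8 → 3-byte form E1 9A B8 at offsets 4–6.
Offset 5 falls in char 2's range; it's byte 2 of E1 9A B8 = 0x9A.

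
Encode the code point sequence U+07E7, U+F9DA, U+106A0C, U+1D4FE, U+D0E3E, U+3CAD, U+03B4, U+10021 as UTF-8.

DF A7 EF A7 9A F4 86 A8 8C F0 9D 93 BE F3 90 B8 BE E3 B2 AD CE B4 F0 90 80 A1

U+07E7: 2-byte form → DF A7.
U+F9DA: 3-byte form → EF A7 9A.
U+106A0C: 4-byte form → F4 86 A8 8C.
U+1D4FE: 4-byte form → F0 9D 93 BE.
U+D0E3E: 4-byte form → F3 90 B8 BE.
U+3CAD: 3-byte form → E3 B2 AD.
U+03B4: 2-byte form → CE B4.
U+10021: 4-byte form → F0 90 80 A1.
Concatenated (26 bytes): DF A7 EF A7 9A F4 86 A8 8C F0 9D 93 BE F3 90 B8 BE E3 B2 AD CE B4 F0 90 80 A1.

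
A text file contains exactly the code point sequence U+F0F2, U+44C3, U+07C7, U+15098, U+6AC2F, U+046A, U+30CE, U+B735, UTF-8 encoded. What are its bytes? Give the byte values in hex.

EF 83 B2 E4 93 83 DF 87 F0 95 82 98 F1 AA B0 AF D1 AA E3 83 8E EB 9C B5

U+F0F2: 3-byte form → EF 83 B2.
U+44C3: 3-byte form → E4 93 83.
U+07C7: 2-byte form → DF 87.
U+15098: 4-byte form → F0 95 82 98.
U+6AC2F: 4-byte form → F1 AA B0 AF.
U+046A: 2-byte form → D1 AA.
U+30CE: 3-byte form → E3 83 8E.
U+B735: 3-byte form → EB 9C B5.
Concatenated (24 bytes): EF 83 B2 E4 93 83 DF 87 F0 95 82 98 F1 AA B0 AF D1 AA E3 83 8E EB 9C B5.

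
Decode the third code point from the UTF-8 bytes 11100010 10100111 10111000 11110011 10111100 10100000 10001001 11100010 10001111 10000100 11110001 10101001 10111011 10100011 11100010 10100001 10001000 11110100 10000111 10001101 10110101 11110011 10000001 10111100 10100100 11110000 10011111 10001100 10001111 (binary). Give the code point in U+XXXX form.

Offset 0: leading byte 0xE2 = 11100010 → 3-byte char #1 = E2 A7 B8.
Offset 3: leading byte 0xF3 = 11110011 → 4-byte char #2 = F3 BC A0 89.
Offset 7: leading byte 0xE2 = 11100010 → 3-byte char #3 = E2 8F 84.
Leading byte 0xE2 = 11100010 matches 1110xxxx → 3-byte sequence.
Byte 1: 0xE2 = 11100010, payload 0010 (4 bits).
Byte 2: 0x8F = 10001111 (10xxxxxx ✓), payload 001111.
Byte 3: 0x84 = 10000100 (10xxxxxx ✓), payload 000100.
Concatenate: 0010001111000100 = 0x23C4 (16 bits → U+23C4).

U+23C4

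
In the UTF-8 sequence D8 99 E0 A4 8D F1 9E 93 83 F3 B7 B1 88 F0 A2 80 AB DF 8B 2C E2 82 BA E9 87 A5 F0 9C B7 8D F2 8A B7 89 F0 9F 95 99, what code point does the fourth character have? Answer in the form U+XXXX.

Offset 0: leading byte 0xD8 = 11011000 → 2-byte char #1 = D8 99.
Offset 2: leading byte 0xE0 = 11100000 → 3-byte char #2 = E0 A4 8D.
Offset 5: leading byte 0xF1 = 11110001 → 4-byte char #3 = F1 9E 93 83.
Offset 9: leading byte 0xF3 = 11110011 → 4-byte char #4 = F3 B7 B1 88.
Leading byte 0xF3 = 11110011 matches 11110xxx → 4-byte sequence.
Byte 1: 0xF3 = 11110011, payload 011 (3 bits).
Byte 2: 0xB7 = 10110111 (10xxxxxx ✓), payload 110111.
Byte 3: 0xB1 = 10110001 (10xxxxxx ✓), payload 110001.
Byte 4: 0x88 = 10001000 (10xxxxxx ✓), payload 001000.
Concatenate: 011110111110001001000 = 0xF7C48 (21 bits → U+F7C48).

U+F7C48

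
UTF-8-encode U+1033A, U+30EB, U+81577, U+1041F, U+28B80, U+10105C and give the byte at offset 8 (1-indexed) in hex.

1-indexed offset 8 is 0-indexed offset 7.
U+1033A → 4-byte form F0 90 8C BA at offsets 0–3.
U+30EB → 3-byte form E3 83 AB at offsets 4–6.
U+81577 → 4-byte form F2 81 95 B7 at offsets 7–10.
Offset 7 falls in char 3's range; it's byte 1 of F2 81 95 B7 = 0xF2.

0xF2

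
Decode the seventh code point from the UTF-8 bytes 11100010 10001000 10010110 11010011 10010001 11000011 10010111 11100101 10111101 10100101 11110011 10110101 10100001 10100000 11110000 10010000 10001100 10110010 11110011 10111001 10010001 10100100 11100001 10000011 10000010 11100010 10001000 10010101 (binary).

U+F9464

Offset 0: leading byte 0xE2 = 11100010 → 3-byte char #1 = E2 88 96.
Offset 3: leading byte 0xD3 = 11010011 → 2-byte char #2 = D3 91.
Offset 5: leading byte 0xC3 = 11000011 → 2-byte char #3 = C3 97.
Offset 7: leading byte 0xE5 = 11100101 → 3-byte char #4 = E5 BD A5.
Offset 10: leading byte 0xF3 = 11110011 → 4-byte char #5 = F3 B5 A1 A0.
Offset 14: leading byte 0xF0 = 11110000 → 4-byte char #6 = F0 90 8C B2.
Offset 18: leading byte 0xF3 = 11110011 → 4-byte char #7 = F3 B9 91 A4.
Leading byte 0xF3 = 11110011 matches 11110xxx → 4-byte sequence.
Byte 1: 0xF3 = 11110011, payload 011 (3 bits).
Byte 2: 0xB9 = 10111001 (10xxxxxx ✓), payload 111001.
Byte 3: 0x91 = 10010001 (10xxxxxx ✓), payload 010001.
Byte 4: 0xA4 = 10100100 (10xxxxxx ✓), payload 100100.
Concatenate: 011111001010001100100 = 0xF9464 (21 bits → U+F9464).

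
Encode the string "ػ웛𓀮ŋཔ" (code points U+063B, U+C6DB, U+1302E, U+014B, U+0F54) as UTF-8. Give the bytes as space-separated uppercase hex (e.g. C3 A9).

D8 BB EC 9B 9B F0 93 80 AE C5 8B E0 BD 94

U+063B: 2-byte form → D8 BB.
U+C6DB: 3-byte form → EC 9B 9B.
U+1302E: 4-byte form → F0 93 80 AE.
U+014B: 2-byte form → C5 8B.
U+0F54: 3-byte form → E0 BD 94.
Concatenated (14 bytes): D8 BB EC 9B 9B F0 93 80 AE C5 8B E0 BD 94.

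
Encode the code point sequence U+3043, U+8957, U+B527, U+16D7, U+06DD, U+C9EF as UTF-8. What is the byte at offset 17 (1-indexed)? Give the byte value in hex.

0xAF

1-indexed offset 17 is 0-indexed offset 16.
U+3043 → 3-byte form E3 81 83 at offsets 0–2.
U+8957 → 3-byte form E8 A5 97 at offsets 3–5.
U+B527 → 3-byte form EB 94 A7 at offsets 6–8.
U+16D7 → 3-byte form E1 9B 97 at offsets 9–11.
U+06DD → 2-byte form DB 9D at offsets 12–13.
U+C9EF → 3-byte form EC A7 AF at offsets 14–16.
Offset 16 falls in char 6's range; it's byte 3 of EC A7 AF = 0xAF.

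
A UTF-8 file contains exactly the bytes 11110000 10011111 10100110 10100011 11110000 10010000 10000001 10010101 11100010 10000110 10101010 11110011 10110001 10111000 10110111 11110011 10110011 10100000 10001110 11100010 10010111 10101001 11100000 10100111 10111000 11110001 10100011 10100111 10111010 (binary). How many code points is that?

8

Byte at offset 0: 0xF0 = 11110000 → 4-byte char (#1). Advance 4.
Byte at offset 4: 0xF0 = 11110000 → 4-byte char (#2). Advance 4.
Byte at offset 8: 0xE2 = 11100010 → 3-byte char (#3). Advance 3.
Byte at offset 11: 0xF3 = 11110011 → 4-byte char (#4). Advance 4.
Byte at offset 15: 0xF3 = 11110011 → 4-byte char (#5). Advance 4.
Byte at offset 19: 0xE2 = 11100010 → 3-byte char (#6). Advance 3.
Byte at offset 22: 0xE0 = 11100000 → 3-byte char (#7). Advance 3.
Byte at offset 25: 0xF1 = 11110001 → 4-byte char (#8). Advance 4.
Reached end at offset 29 after 8 code points.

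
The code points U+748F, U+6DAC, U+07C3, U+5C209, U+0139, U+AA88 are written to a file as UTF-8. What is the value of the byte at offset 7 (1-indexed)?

1-indexed offset 7 is 0-indexed offset 6.
U+748F → 3-byte form E7 92 8F at offsets 0–2.
U+6DAC → 3-byte form E6 B6 AC at offsets 3–5.
U+07C3 → 2-byte form DF 83 at offsets 6–7.
Offset 6 falls in char 3's range; it's byte 1 of DF 83 = 0xDF.

0xDF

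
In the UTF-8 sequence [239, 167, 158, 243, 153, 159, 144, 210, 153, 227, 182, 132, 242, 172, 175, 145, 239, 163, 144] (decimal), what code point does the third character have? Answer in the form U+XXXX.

Offset 0: leading byte 0xEF = 11101111 → 3-byte char #1 = EF A7 9E.
Offset 3: leading byte 0xF3 = 11110011 → 4-byte char #2 = F3 99 9F 90.
Offset 7: leading byte 0xD2 = 11010010 → 2-byte char #3 = D2 99.
Leading byte 0xD2 = 11010010 matches 110xxxxx → 2-byte sequence.
Byte 1: 0xD2 = 11010010, payload 10010 (5 bits).
Byte 2: 0x99 = 10011001 (10xxxxxx ✓), payload 011001.
Concatenate: 10010011001 = 0x499 (11 bits → U+0499).

U+0499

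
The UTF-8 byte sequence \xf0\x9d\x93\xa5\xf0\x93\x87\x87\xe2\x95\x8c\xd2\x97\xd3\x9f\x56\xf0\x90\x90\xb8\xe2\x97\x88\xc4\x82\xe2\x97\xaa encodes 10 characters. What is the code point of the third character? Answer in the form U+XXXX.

Offset 0: leading byte 0xF0 = 11110000 → 4-byte char #1 = F0 9D 93 A5.
Offset 4: leading byte 0xF0 = 11110000 → 4-byte char #2 = F0 93 87 87.
Offset 8: leading byte 0xE2 = 11100010 → 3-byte char #3 = E2 95 8C.
Leading byte 0xE2 = 11100010 matches 1110xxxx → 3-byte sequence.
Byte 1: 0xE2 = 11100010, payload 0010 (4 bits).
Byte 2: 0x95 = 10010101 (10xxxxxx ✓), payload 010101.
Byte 3: 0x8C = 10001100 (10xxxxxx ✓), payload 001100.
Concatenate: 0010010101001100 = 0x254C (16 bits → U+254C).

U+254C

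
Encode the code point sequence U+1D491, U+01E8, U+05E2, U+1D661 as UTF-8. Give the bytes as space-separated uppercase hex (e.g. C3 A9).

F0 9D 92 91 C7 A8 D7 A2 F0 9D 99 A1

U+1D491: 4-byte form → F0 9D 92 91.
U+01E8: 2-byte form → C7 A8.
U+05E2: 2-byte form → D7 A2.
U+1D661: 4-byte form → F0 9D 99 A1.
Concatenated (12 bytes): F0 9D 92 91 C7 A8 D7 A2 F0 9D 99 A1.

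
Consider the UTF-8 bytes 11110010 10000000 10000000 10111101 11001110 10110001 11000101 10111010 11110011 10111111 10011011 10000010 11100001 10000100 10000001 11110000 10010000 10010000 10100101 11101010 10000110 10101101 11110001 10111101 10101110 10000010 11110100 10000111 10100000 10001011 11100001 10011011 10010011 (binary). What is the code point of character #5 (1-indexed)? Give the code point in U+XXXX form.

Offset 0: leading byte 0xF2 = 11110010 → 4-byte char #1 = F2 80 80 BD.
Offset 4: leading byte 0xCE = 11001110 → 2-byte char #2 = CE B1.
Offset 6: leading byte 0xC5 = 11000101 → 2-byte char #3 = C5 BA.
Offset 8: leading byte 0xF3 = 11110011 → 4-byte char #4 = F3 BF 9B 82.
Offset 12: leading byte 0xE1 = 11100001 → 3-byte char #5 = E1 84 81.
Leading byte 0xE1 = 11100001 matches 1110xxxx → 3-byte sequence.
Byte 1: 0xE1 = 11100001, payload 0001 (4 bits).
Byte 2: 0x84 = 10000100 (10xxxxxx ✓), payload 000100.
Byte 3: 0x81 = 10000001 (10xxxxxx ✓), payload 000001.
Concatenate: 0001000100000001 = 0x1101 (16 bits → U+1101).

U+1101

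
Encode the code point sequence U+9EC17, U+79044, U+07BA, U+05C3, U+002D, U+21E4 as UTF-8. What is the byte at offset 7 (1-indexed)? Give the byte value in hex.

0x81

1-indexed offset 7 is 0-indexed offset 6.
U+9EC17 → 4-byte form F2 9E B0 97 at offsets 0–3.
U+79044 → 4-byte form F1 B9 81 84 at offsets 4–7.
Offset 6 falls in char 2's range; it's byte 3 of F1 B9 81 84 = 0x81.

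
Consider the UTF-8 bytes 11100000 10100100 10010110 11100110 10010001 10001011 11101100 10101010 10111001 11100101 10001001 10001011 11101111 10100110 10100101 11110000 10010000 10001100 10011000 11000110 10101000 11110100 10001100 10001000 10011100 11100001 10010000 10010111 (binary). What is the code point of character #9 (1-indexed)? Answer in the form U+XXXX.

U+1417

Offset 0: leading byte 0xE0 = 11100000 → 3-byte char #1 = E0 A4 96.
Offset 3: leading byte 0xE6 = 11100110 → 3-byte char #2 = E6 91 8B.
Offset 6: leading byte 0xEC = 11101100 → 3-byte char #3 = EC AA B9.
Offset 9: leading byte 0xE5 = 11100101 → 3-byte char #4 = E5 89 8B.
Offset 12: leading byte 0xEF = 11101111 → 3-byte char #5 = EF A6 A5.
Offset 15: leading byte 0xF0 = 11110000 → 4-byte char #6 = F0 90 8C 98.
Offset 19: leading byte 0xC6 = 11000110 → 2-byte char #7 = C6 A8.
Offset 21: leading byte 0xF4 = 11110100 → 4-byte char #8 = F4 8C 88 9C.
Offset 25: leading byte 0xE1 = 11100001 → 3-byte char #9 = E1 90 97.
Leading byte 0xE1 = 11100001 matches 1110xxxx → 3-byte sequence.
Byte 1: 0xE1 = 11100001, payload 0001 (4 bits).
Byte 2: 0x90 = 10010000 (10xxxxxx ✓), payload 010000.
Byte 3: 0x97 = 10010111 (10xxxxxx ✓), payload 010111.
Concatenate: 0001010000010111 = 0x1417 (16 bits → U+1417).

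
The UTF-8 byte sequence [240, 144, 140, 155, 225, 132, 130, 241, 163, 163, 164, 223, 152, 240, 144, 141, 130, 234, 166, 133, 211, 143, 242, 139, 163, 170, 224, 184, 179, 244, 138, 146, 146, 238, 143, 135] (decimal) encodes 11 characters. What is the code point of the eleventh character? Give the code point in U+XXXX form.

Offset 0: leading byte 0xF0 = 11110000 → 4-byte char #1 = F0 90 8C 9B.
Offset 4: leading byte 0xE1 = 11100001 → 3-byte char #2 = E1 84 82.
Offset 7: leading byte 0xF1 = 11110001 → 4-byte char #3 = F1 A3 A3 A4.
Offset 11: leading byte 0xDF = 11011111 → 2-byte char #4 = DF 98.
Offset 13: leading byte 0xF0 = 11110000 → 4-byte char #5 = F0 90 8D 82.
Offset 17: leading byte 0xEA = 11101010 → 3-byte char #6 = EA A6 85.
Offset 20: leading byte 0xD3 = 11010011 → 2-byte char #7 = D3 8F.
Offset 22: leading byte 0xF2 = 11110010 → 4-byte char #8 = F2 8B A3 AA.
Offset 26: leading byte 0xE0 = 11100000 → 3-byte char #9 = E0 B8 B3.
Offset 29: leading byte 0xF4 = 11110100 → 4-byte char #10 = F4 8A 92 92.
Offset 33: leading byte 0xEE = 11101110 → 3-byte char #11 = EE 8F 87.
Leading byte 0xEE = 11101110 matches 1110xxxx → 3-byte sequence.
Byte 1: 0xEE = 11101110, payload 1110 (4 bits).
Byte 2: 0x8F = 10001111 (10xxxxxx ✓), payload 001111.
Byte 3: 0x87 = 10000111 (10xxxxxx ✓), payload 000111.
Concatenate: 1110001111000111 = 0xE3C7 (16 bits → U+E3C7).

U+E3C7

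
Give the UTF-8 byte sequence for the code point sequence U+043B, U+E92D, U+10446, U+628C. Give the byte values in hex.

U+043B: 2-byte form → D0 BB.
U+E92D: 3-byte form → EE A4 AD.
U+10446: 4-byte form → F0 90 91 86.
U+628C: 3-byte form → E6 8A 8C.
Concatenated (12 bytes): D0 BB EE A4 AD F0 90 91 86 E6 8A 8C.

D0 BB EE A4 AD F0 90 91 86 E6 8A 8C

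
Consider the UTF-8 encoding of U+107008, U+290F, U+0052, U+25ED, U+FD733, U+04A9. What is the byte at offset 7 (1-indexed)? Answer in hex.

1-indexed offset 7 is 0-indexed offset 6.
U+107008 → 4-byte form F4 87 80 88 at offsets 0–3.
U+290F → 3-byte form E2 A4 8F at offsets 4–6.
Offset 6 falls in char 2's range; it's byte 3 of E2 A4 8F = 0x8F.

0x8F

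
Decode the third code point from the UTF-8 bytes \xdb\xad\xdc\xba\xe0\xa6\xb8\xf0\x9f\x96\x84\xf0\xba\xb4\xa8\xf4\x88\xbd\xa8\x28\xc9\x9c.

Offset 0: leading byte 0xDB = 11011011 → 2-byte char #1 = DB AD.
Offset 2: leading byte 0xDC = 11011100 → 2-byte char #2 = DC BA.
Offset 4: leading byte 0xE0 = 11100000 → 3-byte char #3 = E0 A6 B8.
Leading byte 0xE0 = 11100000 matches 1110xxxx → 3-byte sequence.
Byte 1: 0xE0 = 11100000, payload 0000 (4 bits).
Byte 2: 0xA6 = 10100110 (10xxxxxx ✓), payload 100110.
Byte 3: 0xB8 = 10111000 (10xxxxxx ✓), payload 111000.
Concatenate: 0000100110111000 = 0x9B8 (16 bits → U+09B8).

U+09B8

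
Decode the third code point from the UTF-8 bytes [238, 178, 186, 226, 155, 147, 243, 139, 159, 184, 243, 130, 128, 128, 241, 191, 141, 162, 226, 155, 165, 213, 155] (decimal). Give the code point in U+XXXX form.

U+CB7F8

Offset 0: leading byte 0xEE = 11101110 → 3-byte char #1 = EE B2 BA.
Offset 3: leading byte 0xE2 = 11100010 → 3-byte char #2 = E2 9B 93.
Offset 6: leading byte 0xF3 = 11110011 → 4-byte char #3 = F3 8B 9F B8.
Leading byte 0xF3 = 11110011 matches 11110xxx → 4-byte sequence.
Byte 1: 0xF3 = 11110011, payload 011 (3 bits).
Byte 2: 0x8B = 10001011 (10xxxxxx ✓), payload 001011.
Byte 3: 0x9F = 10011111 (10xxxxxx ✓), payload 011111.
Byte 4: 0xB8 = 10111000 (10xxxxxx ✓), payload 111000.
Concatenate: 011001011011111111000 = 0xCB7F8 (21 bits → U+CB7F8).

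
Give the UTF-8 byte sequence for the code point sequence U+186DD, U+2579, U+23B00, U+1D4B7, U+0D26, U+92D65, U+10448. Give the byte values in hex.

U+186DD: 4-byte form → F0 98 9B 9D.
U+2579: 3-byte form → E2 95 B9.
U+23B00: 4-byte form → F0 A3 AC 80.
U+1D4B7: 4-byte form → F0 9D 92 B7.
U+0D26: 3-byte form → E0 B4 A6.
U+92D65: 4-byte form → F2 92 B5 A5.
U+10448: 4-byte form → F0 90 91 88.
Concatenated (26 bytes): F0 98 9B 9D E2 95 B9 F0 A3 AC 80 F0 9D 92 B7 E0 B4 A6 F2 92 B5 A5 F0 90 91 88.

F0 98 9B 9D E2 95 B9 F0 A3 AC 80 F0 9D 92 B7 E0 B4 A6 F2 92 B5 A5 F0 90 91 88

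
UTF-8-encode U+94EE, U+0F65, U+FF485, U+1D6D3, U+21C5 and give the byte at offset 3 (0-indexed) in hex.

U+94EE → 3-byte form E9 93 AE at offsets 0–2.
U+0F65 → 3-byte form E0 BD A5 at offsets 3–5.
Offset 3 falls in char 2's range; it's byte 1 of E0 BD A5 = 0xE0.

0xE0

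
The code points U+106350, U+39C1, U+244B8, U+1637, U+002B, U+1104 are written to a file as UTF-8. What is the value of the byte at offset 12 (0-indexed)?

U+106350 → 4-byte form F4 86 8D 90 at offsets 0–3.
U+39C1 → 3-byte form E3 A7 81 at offsets 4–6.
U+244B8 → 4-byte form F0 A4 92 B8 at offsets 7–10.
U+1637 → 3-byte form E1 98 B7 at offsets 11–13.
Offset 12 falls in char 4's range; it's byte 2 of E1 98 B7 = 0x98.

0x98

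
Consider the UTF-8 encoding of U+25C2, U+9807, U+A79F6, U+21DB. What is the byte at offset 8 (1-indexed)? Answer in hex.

0xA7

1-indexed offset 8 is 0-indexed offset 7.
U+25C2 → 3-byte form E2 97 82 at offsets 0–2.
U+9807 → 3-byte form E9 A0 87 at offsets 3–5.
U+A79F6 → 4-byte form F2 A7 A7 B6 at offsets 6–9.
Offset 7 falls in char 3's range; it's byte 2 of F2 A7 A7 B6 = 0xA7.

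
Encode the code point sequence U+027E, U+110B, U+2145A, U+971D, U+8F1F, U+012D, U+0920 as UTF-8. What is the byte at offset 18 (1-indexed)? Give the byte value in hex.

0xE0

1-indexed offset 18 is 0-indexed offset 17.
U+027E → 2-byte form C9 BE at offsets 0–1.
U+110B → 3-byte form E1 84 8B at offsets 2–4.
U+2145A → 4-byte form F0 A1 91 9A at offsets 5–8.
U+971D → 3-byte form E9 9C 9D at offsets 9–11.
U+8F1F → 3-byte form E8 BC 9F at offsets 12–14.
U+012D → 2-byte form C4 AD at offsets 15–16.
U+0920 → 3-byte form E0 A4 A0 at offsets 17–19.
Offset 17 falls in char 7's range; it's byte 1 of E0 A4 A0 = 0xE0.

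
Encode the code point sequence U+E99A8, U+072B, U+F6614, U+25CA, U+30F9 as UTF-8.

F3 A9 A6 A8 DC AB F3 B6 98 94 E2 97 8A E3 83 B9

U+E99A8: 4-byte form → F3 A9 A6 A8.
U+072B: 2-byte form → DC AB.
U+F6614: 4-byte form → F3 B6 98 94.
U+25CA: 3-byte form → E2 97 8A.
U+30F9: 3-byte form → E3 83 B9.
Concatenated (16 bytes): F3 A9 A6 A8 DC AB F3 B6 98 94 E2 97 8A E3 83 B9.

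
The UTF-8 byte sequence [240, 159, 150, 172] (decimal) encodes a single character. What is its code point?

Leading byte 0xF0 = 11110000 matches 11110xxx → 4-byte sequence.
Byte 1: 0xF0 = 11110000, payload 000 (3 bits).
Byte 2: 0x9F = 10011111 (10xxxxxx ✓), payload 011111.
Byte 3: 0x96 = 10010110 (10xxxxxx ✓), payload 010110.
Byte 4: 0xAC = 10101100 (10xxxxxx ✓), payload 101100.
Concatenate: 000011111010110101100 = 0x1F5AC (21 bits → U+1F5AC).

U+1F5AC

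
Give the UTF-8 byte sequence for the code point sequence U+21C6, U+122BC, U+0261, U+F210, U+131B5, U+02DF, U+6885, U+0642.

U+21C6: 3-byte form → E2 87 86.
U+122BC: 4-byte form → F0 92 8A BC.
U+0261: 2-byte form → C9 A1.
U+F210: 3-byte form → EF 88 90.
U+131B5: 4-byte form → F0 93 86 B5.
U+02DF: 2-byte form → CB 9F.
U+6885: 3-byte form → E6 A2 85.
U+0642: 2-byte form → D9 82.
Concatenated (23 bytes): E2 87 86 F0 92 8A BC C9 A1 EF 88 90 F0 93 86 B5 CB 9F E6 A2 85 D9 82.

E2 87 86 F0 92 8A BC C9 A1 EF 88 90 F0 93 86 B5 CB 9F E6 A2 85 D9 82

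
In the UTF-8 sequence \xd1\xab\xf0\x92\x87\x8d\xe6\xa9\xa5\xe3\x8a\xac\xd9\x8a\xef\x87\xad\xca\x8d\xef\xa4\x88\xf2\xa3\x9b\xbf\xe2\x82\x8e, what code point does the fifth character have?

Offset 0: leading byte 0xD1 = 11010001 → 2-byte char #1 = D1 AB.
Offset 2: leading byte 0xF0 = 11110000 → 4-byte char #2 = F0 92 87 8D.
Offset 6: leading byte 0xE6 = 11100110 → 3-byte char #3 = E6 A9 A5.
Offset 9: leading byte 0xE3 = 11100011 → 3-byte char #4 = E3 8A AC.
Offset 12: leading byte 0xD9 = 11011001 → 2-byte char #5 = D9 8A.
Leading byte 0xD9 = 11011001 matches 110xxxxx → 2-byte sequence.
Byte 1: 0xD9 = 11011001, payload 11001 (5 bits).
Byte 2: 0x8A = 10001010 (10xxxxxx ✓), payload 001010.
Concatenate: 11001001010 = 0x64A (11 bits → U+064A).

U+064A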